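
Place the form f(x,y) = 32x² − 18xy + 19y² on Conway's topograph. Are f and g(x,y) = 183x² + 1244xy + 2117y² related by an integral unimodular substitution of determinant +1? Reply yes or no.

D₁ = -2108, D₂ = -2108
f: flip: (32,-18,19)→(19,18,32)
f: reduced (well bottom): (19,18,32) with a≤c, −a<b≤a
g: translate: b→146 (≡1244 mod 366), so (183,1244,2117)→(183,146,32)
g: flip: (183,146,32)→(32,-146,183)
g: translate: b→-18 (≡-146 mod 64), so (32,-146,183)→(32,-18,19)
g: flip: (32,-18,19)→(19,18,32)
g: reduced (well bottom): (19,18,32) with a≤c, −a<b≤a
reduced forms (19, 18, 32) vs (19, 18, 32) ⇒ equivalent

yes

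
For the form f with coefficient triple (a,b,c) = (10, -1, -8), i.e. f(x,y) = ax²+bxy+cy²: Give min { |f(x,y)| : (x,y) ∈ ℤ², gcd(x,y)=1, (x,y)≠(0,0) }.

descent: ρ → (-8,17,1)  [lands on river]
river: ρ → (1,17,-8)
river: ρ → (-8,15,3)
river: ρ → (3,15,-8)
closes: descent 1, river 4
min |a| on river = 1

1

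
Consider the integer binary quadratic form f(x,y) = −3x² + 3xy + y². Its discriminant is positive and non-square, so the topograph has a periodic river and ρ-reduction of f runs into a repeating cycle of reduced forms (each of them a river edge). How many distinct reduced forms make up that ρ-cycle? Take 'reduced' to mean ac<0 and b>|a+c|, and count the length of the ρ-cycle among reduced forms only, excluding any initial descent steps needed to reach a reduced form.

D = 21, ⌊√D⌋ = 4
river: ρ → (1,3,-3)
river: ρ → (-3,3,1)
ρ-cycle length = 2 (tail of 0 descent steps not counted)

2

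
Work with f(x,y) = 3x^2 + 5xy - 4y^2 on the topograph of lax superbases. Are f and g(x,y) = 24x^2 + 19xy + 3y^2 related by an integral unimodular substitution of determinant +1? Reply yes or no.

D₁ = 73, D₂ = 73
river cycle of f (length 18): (-4, 3, 4), (4, 5, -3), (-3, 7, 2), (2, 5, -6), (-6, 7, 1), (1, 7, -6), (-6, 5, 2), (2, 7, -3), (-3, 5, 4), (4, 3, -4), … (8 more)
river cycle of g (length 18): (3, 5, -4), (-4, 3, 4), (4, 5, -3), (-3, 7, 2), (2, 5, -6), (-6, 7, 1), (1, 7, -6), (-6, 5, 2), (2, 7, -3), (-3, 5, 4), … (8 more)
cycles coincide ⇒ equivalent

yes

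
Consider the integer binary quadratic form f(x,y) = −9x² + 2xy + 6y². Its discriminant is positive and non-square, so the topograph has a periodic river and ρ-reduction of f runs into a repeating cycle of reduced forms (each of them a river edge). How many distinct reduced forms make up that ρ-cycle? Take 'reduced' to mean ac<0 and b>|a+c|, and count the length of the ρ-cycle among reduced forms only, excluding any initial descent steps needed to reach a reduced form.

D = 220, ⌊√D⌋ = 14
descent: ρ → (6,10,-5)  [lands on river]
river: ρ → (-5,10,6)
river: ρ → (6,14,-1)
river: ρ → (-1,14,6)
ρ-cycle length = 4 (tail of 1 descent step not counted)

4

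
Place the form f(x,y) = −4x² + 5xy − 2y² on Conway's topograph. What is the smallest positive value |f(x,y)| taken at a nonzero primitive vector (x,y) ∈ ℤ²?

translate: b→3 (≡-5 mod 8), so (4,-5,2)→(4,3,1)
flip: (4,3,1)→(1,-3,4)
translate: b→1 (≡-3 mod 2), so (1,-3,4)→(1,1,2)
reduced (well bottom): (1,1,2) with a≤c, −a<b≤a
well minimum |f| = |-1| = 1 (negative-definite)

1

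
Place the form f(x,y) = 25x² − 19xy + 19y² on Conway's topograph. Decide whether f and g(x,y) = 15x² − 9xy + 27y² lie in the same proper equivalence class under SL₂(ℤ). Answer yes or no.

D₁ = -1539, D₂ = -1539
f: flip: (25,-19,19)→(19,19,25)
f: reduced (well bottom): (19,19,25) with a≤c, −a<b≤a
g: reduced (well bottom): (15,-9,27) with a≤c, −a<b≤a
reduced forms (19, 19, 25) vs (15, -9, 27) ⇒ inequivalent

no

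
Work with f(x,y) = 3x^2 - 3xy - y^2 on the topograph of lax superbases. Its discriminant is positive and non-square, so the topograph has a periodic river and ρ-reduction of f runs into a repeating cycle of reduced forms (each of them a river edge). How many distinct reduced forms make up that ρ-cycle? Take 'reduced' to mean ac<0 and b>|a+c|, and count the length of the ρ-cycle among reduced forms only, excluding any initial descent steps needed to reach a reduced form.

D = 21, ⌊√D⌋ = 4
descent: ρ → (-1,3,3)  [lands on river]
river: ρ → (3,3,-1)
ρ-cycle length = 2 (tail of 1 descent step not counted)

2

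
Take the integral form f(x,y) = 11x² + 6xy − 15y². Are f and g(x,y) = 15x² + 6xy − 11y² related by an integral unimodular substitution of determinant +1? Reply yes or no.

D₁ = 696, D₂ = 696
river cycle of f (length 8): (-15, 24, 2), (2, 24, -15), (-15, 6, 11), (11, 16, -10), (-10, 24, 3), (3, 24, -10), (-10, 16, 11), (11, 6, -15)
river cycle of g (length 8): (-11, 16, 10), (10, 24, -3), (-3, 24, 10), (10, 16, -11), (-11, 6, 15), (15, 24, -2), (-2, 24, 15), (15, 6, -11)
cycles differ ⇒ inequivalent

no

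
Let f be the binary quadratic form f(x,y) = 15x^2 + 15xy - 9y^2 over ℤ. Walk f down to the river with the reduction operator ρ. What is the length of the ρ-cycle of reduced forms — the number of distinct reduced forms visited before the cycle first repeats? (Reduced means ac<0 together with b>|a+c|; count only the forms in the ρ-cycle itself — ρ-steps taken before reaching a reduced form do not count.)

D = 765, ⌊√D⌋ = 27
river: ρ → (-9,21,9)
river: ρ → (9,15,-15)
river: ρ → (-15,15,9)
river: ρ → (9,21,-9)
river: ρ → (-9,15,15)
river: ρ → (15,15,-9)
ρ-cycle length = 6 (tail of 0 descent steps not counted)

6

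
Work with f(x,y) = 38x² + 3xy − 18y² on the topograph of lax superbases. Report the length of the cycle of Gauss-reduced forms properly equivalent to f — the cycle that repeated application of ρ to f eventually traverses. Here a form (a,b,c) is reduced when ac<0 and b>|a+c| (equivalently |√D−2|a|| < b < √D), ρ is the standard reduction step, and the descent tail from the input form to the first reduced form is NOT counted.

D = 2745, ⌊√D⌋ = 52
descent: ρ → (-18,33,23)  [lands on river]
river: ρ → (23,13,-28)
river: ρ → (-28,43,8)
river: ρ → (8,37,-43)
river: ρ → (-43,49,2)
river: ρ → (2,51,-18)
river: ρ → (-18,21,32)
river: ρ → (32,43,-7)
river: ρ → (-7,41,38)
river: ρ → (38,35,-10)
river: ρ → (-10,45,18)
river: ρ → (18,27,-28)
river: ρ → (-28,29,17)
river: ρ → (17,39,-18)
ρ-cycle length = 14 (tail of 1 descent step not counted)

14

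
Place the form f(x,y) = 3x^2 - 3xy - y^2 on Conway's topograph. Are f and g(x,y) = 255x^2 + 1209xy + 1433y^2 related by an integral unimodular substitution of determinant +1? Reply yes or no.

D₁ = 21, D₂ = 21
river cycle of f (length 2): (-1, 3, 3), (3, 3, -1)
river cycle of g (length 2): (3, 3, -1), (-1, 3, 3)
cycles coincide ⇒ equivalent

yes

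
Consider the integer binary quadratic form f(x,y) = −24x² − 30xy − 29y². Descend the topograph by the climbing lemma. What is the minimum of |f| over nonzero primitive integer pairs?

translate: b→-18 (≡30 mod 48), so (24,30,29)→(24,-18,23)
flip: (24,-18,23)→(23,18,24)
reduced (well bottom): (23,18,24) with a≤c, −a<b≤a
well minimum |f| = |-23| = 23 (negative-definite)

23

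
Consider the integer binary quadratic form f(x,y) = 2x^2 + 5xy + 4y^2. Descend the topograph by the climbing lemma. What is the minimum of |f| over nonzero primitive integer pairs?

translate: b→1 (≡5 mod 4), so (2,5,4)→(2,1,1)
flip: (2,1,1)→(1,-1,2)
translate: b→1 (≡-1 mod 2), so (1,-1,2)→(1,1,2)
reduced (well bottom): (1,1,2) with a≤c, −a<b≤a
well minimum = a = 1

1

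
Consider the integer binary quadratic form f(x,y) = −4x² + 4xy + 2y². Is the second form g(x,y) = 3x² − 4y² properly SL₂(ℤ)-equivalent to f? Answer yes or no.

D₁ = 48, D₂ = 48
river cycle of f (length 2): (2, 4, -4), (-4, 4, 2)
river cycle of g (length 2): (3, 6, -1), (-1, 6, 3)
cycles differ ⇒ inequivalent

no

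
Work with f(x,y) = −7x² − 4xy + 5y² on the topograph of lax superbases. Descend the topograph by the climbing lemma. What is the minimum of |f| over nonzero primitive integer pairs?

descent: ρ → (5,4,-7)  [lands on river]
river: ρ → (-7,10,2)
river: ρ → (2,10,-7)
river: ρ → (-7,4,5)
river: ρ → (5,6,-6)
river: ρ → (-6,6,5)
closes: descent 1, river 6
min |a| on river = 2

2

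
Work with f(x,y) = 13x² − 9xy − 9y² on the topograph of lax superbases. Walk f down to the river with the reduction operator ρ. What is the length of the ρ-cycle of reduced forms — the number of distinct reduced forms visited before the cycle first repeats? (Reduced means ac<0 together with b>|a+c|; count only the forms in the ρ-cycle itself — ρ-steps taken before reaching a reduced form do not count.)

D = 549, ⌊√D⌋ = 23
descent: ρ → (-9,9,13)  [lands on river]
river: ρ → (13,17,-5)
river: ρ → (-5,23,1)
river: ρ → (1,23,-5)
river: ρ → (-5,17,13)
river: ρ → (13,9,-9)
ρ-cycle length = 6 (tail of 1 descent step not counted)

6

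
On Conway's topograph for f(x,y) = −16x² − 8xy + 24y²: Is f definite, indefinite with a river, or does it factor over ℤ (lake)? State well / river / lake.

D = b²−4ac = (-8)² − 4·(-16)·24 = 1600
D = 40² is a perfect square ⇒ form factors over ℤ ⇒ lakes

lake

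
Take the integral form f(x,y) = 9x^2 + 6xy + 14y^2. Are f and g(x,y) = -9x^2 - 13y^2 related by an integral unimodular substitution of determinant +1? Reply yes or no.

D₁ = -468, D₂ = -468
f: reduced (well bottom): (9,6,14) with a≤c, −a<b≤a
g is negative-definite; reduce −g:
−g: reduced (well bottom): (9,0,13) with a≤c, −a<b≤a
flip sign back: reduced form of g is (-9,0,-13)
reduced forms (9, 6, 14) vs (-9, 0, -13) ⇒ inequivalent

no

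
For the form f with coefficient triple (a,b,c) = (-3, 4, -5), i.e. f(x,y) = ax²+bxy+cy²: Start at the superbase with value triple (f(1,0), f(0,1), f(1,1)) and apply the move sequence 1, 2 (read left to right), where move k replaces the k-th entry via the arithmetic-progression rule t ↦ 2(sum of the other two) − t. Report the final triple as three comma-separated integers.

start (-3,-5,-4) = (f(1,0),f(0,1),f(1,1))
replace slot 1: 2·((-5)+(-4)) − (-3) = -15 → (-15,-5,-4)
replace slot 2: 2·((-15)+(-4)) − (-5) = -33 → (-15,-33,-4)

-15,-33,-4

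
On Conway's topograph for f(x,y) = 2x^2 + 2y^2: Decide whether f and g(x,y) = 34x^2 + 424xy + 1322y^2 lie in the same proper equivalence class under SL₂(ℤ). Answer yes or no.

D₁ = -16, D₂ = -16
f: reduced (well bottom): (2,0,2) with a≤c, −a<b≤a
g: translate: b→16 (≡424 mod 68), so (34,424,1322)→(34,16,2)
g: flip: (34,16,2)→(2,-16,34)
g: translate: b→0 (≡-16 mod 4), so (2,-16,34)→(2,0,2)
g: reduced (well bottom): (2,0,2) with a≤c, −a<b≤a
reduced forms (2, 0, 2) vs (2, 0, 2) ⇒ equivalent

yes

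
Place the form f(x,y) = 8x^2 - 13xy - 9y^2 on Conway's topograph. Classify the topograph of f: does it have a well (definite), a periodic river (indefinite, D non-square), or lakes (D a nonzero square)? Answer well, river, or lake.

D = b²−4ac = (-13)² − 4·8·(-9) = 457
D > 0 non-square ⇒ indefinite ⇒ periodic river

river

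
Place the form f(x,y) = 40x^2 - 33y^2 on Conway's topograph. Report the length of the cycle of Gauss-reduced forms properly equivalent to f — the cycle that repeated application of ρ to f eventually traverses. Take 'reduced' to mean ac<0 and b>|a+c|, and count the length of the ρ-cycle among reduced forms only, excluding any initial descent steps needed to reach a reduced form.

D = 5280, ⌊√D⌋ = 72
descent: ρ → (-33,66,7)  [lands on river]
river: ρ → (7,60,-60)
river: ρ → (-60,60,7)
river: ρ → (7,66,-33)
ρ-cycle length = 4 (tail of 1 descent step not counted)

4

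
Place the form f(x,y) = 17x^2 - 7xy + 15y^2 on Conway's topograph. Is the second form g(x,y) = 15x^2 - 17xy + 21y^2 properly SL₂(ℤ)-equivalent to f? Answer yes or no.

D₁ = -971, D₂ = -971
f: flip: (17,-7,15)→(15,7,17)
f: reduced (well bottom): (15,7,17) with a≤c, −a<b≤a
g: translate: b→13 (≡-17 mod 30), so (15,-17,21)→(15,13,19)
g: reduced (well bottom): (15,13,19) with a≤c, −a<b≤a
reduced forms (15, 7, 17) vs (15, 13, 19) ⇒ inequivalent

no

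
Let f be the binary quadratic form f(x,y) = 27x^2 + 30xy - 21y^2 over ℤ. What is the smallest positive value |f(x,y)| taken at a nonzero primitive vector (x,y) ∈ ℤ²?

river: ρ → (-21,54,3)
river: ρ → (3,54,-21)
river: ρ → (-21,30,27)
river: ρ → (27,24,-24)
river: ρ → (-24,24,27)
river: ρ → (27,30,-21)
closes: descent 0, river 6
min |a| on river = 3

3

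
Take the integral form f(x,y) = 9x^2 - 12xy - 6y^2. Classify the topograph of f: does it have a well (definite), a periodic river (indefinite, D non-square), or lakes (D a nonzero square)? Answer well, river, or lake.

D = b²−4ac = (-12)² − 4·9·(-6) = 360
D > 0 non-square ⇒ indefinite ⇒ periodic river

river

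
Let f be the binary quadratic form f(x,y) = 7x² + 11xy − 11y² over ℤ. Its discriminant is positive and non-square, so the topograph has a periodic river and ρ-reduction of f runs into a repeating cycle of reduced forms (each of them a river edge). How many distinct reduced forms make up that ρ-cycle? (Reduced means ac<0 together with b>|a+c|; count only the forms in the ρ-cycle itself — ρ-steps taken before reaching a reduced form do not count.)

D = 429, ⌊√D⌋ = 20
river: ρ → (-11,11,7)
river: ρ → (7,17,-5)
river: ρ → (-5,13,13)
river: ρ → (13,13,-5)
river: ρ → (-5,17,7)
river: ρ → (7,11,-11)
ρ-cycle length = 6 (tail of 0 descent steps not counted)

6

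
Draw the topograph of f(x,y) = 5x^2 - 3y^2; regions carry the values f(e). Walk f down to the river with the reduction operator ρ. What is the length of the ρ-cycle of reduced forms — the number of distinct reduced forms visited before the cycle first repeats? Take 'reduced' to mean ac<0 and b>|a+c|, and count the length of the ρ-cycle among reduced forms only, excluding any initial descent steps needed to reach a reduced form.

D = 60, ⌊√D⌋ = 7
descent: ρ → (-3,6,2)  [lands on river]
river: ρ → (2,6,-3)
ρ-cycle length = 2 (tail of 1 descent step not counted)

2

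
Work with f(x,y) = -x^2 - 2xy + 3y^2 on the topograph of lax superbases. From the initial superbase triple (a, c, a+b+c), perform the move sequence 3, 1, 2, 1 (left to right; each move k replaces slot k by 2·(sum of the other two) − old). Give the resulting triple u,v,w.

start (-1,3,0) = (f(1,0),f(0,1),f(1,1))
replace slot 3: 2·((-1)+3) − 0 = 4 → (-1,3,4)
replace slot 1: 2·(3+4) − (-1) = 15 → (15,3,4)
replace slot 2: 2·(15+4) − 3 = 35 → (15,35,4)
replace slot 1: 2·(35+4) − 15 = 63 → (63,35,4)

63,35,4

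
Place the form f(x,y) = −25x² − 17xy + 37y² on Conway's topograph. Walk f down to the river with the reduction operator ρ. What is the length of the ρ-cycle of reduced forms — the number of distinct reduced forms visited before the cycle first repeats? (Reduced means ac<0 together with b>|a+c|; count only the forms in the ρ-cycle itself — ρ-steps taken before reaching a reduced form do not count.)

D = 3989, ⌊√D⌋ = 63
descent: ρ → (37,17,-25)  [lands on river]
river: ρ → (-25,33,29)
river: ρ → (29,25,-29)
river: ρ → (-29,33,25)
river: ρ → (25,17,-37)
river: ρ → (-37,57,5)
river: ρ → (5,63,-1)
river: ρ → (-1,63,5)
river: ρ → (5,57,-37)
river: ρ → (-37,17,25)
river: ρ → (25,33,-29)
river: ρ → (-29,25,29)
river: ρ → (29,33,-25)
river: ρ → (-25,17,37)
river: ρ → (37,57,-5)
river: ρ → (-5,63,1)
river: ρ → (1,63,-5)
river: ρ → (-5,57,37)
ρ-cycle length = 18 (tail of 1 descent step not counted)

18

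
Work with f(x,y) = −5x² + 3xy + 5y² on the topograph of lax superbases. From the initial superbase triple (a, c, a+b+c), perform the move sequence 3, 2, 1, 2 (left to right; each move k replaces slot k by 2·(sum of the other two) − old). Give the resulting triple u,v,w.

start (-5,5,3) = (f(1,0),f(0,1),f(1,1))
replace slot 3: 2·((-5)+5) − 3 = -3 → (-5,5,-3)
replace slot 2: 2·((-5)+(-3)) − 5 = -21 → (-5,-21,-3)
replace slot 1: 2·((-21)+(-3)) − (-5) = -43 → (-43,-21,-3)
replace slot 2: 2·((-43)+(-3)) − (-21) = -71 → (-43,-71,-3)

-43,-71,-3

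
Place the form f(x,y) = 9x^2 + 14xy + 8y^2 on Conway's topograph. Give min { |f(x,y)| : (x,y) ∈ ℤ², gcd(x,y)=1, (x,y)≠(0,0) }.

translate: b→-4 (≡14 mod 18), so (9,14,8)→(9,-4,3)
flip: (9,-4,3)→(3,4,9)
translate: b→-2 (≡4 mod 6), so (3,4,9)→(3,-2,8)
reduced (well bottom): (3,-2,8) with a≤c, −a<b≤a
well minimum = a = 3

3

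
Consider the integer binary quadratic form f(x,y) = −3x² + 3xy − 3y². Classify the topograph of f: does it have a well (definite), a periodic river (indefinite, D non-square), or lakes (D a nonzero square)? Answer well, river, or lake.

D = b²−4ac = 3² − 4·(-3)·(-3) = -27
D < 0 ⇒ definite ⇒ every region one sign ⇒ single well

well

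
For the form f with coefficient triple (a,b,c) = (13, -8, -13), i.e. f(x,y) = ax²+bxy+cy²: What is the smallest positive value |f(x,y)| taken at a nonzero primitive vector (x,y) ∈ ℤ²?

descent: ρ → (-13,8,13)  [lands on river]
river: ρ → (13,18,-8)
river: ρ → (-8,14,17)
river: ρ → (17,20,-5)
river: ρ → (-5,20,17)
river: ρ → (17,14,-8)
river: ρ → (-8,18,13)
river: ρ → (13,8,-13)
river: ρ → (-13,18,8)
river: ρ → (8,14,-17)
river: ρ → (-17,20,5)
river: ρ → (5,20,-17)
river: ρ → (-17,14,8)
river: ρ → (8,18,-13)
closes: descent 1, river 14
min |a| on river = 5

5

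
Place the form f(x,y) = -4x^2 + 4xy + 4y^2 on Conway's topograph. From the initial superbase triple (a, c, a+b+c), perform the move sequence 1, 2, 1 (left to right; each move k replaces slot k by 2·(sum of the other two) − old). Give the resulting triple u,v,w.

start (-4,4,4) = (f(1,0),f(0,1),f(1,1))
replace slot 1: 2·(4+4) − (-4) = 20 → (20,4,4)
replace slot 2: 2·(20+4) − 4 = 44 → (20,44,4)
replace slot 1: 2·(44+4) − 20 = 76 → (76,44,4)

76,44,4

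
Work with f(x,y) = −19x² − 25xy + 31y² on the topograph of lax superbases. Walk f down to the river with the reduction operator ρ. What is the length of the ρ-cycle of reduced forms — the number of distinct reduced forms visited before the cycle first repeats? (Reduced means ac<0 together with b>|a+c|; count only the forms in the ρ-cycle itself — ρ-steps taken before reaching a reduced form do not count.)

D = 2981, ⌊√D⌋ = 54
descent: ρ → (31,25,-19)  [lands on river]
river: ρ → (-19,51,5)
river: ρ → (5,49,-29)
river: ρ → (-29,9,25)
river: ρ → (25,41,-13)
river: ρ → (-13,37,31)
ρ-cycle length = 6 (tail of 1 descent step not counted)

6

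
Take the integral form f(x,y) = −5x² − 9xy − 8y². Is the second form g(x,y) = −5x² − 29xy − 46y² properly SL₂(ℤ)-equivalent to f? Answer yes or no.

D₁ = -79, D₂ = -79
f is negative-definite; reduce −f:
−f: translate: b→-1 (≡9 mod 10), so (5,9,8)→(5,-1,4)
−f: flip: (5,-1,4)→(4,1,5)
−f: reduced (well bottom): (4,1,5) with a≤c, −a<b≤a
flip sign back: reduced form of f is (-4,-1,-5)
g is negative-definite; reduce −g:
−g: translate: b→-1 (≡29 mod 10), so (5,29,46)→(5,-1,4)
−g: flip: (5,-1,4)→(4,1,5)
−g: reduced (well bottom): (4,1,5) with a≤c, −a<b≤a
flip sign back: reduced form of g is (-4,-1,-5)
reduced forms (-4, -1, -5) vs (-4, -1, -5) ⇒ equivalent

yes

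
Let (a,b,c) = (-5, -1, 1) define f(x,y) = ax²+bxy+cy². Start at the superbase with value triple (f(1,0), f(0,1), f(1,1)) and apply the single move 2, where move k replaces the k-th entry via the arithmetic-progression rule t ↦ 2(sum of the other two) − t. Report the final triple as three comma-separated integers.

start (-5,1,-5) = (f(1,0),f(0,1),f(1,1))
replace slot 2: 2·((-5)+(-5)) − 1 = -21 → (-5,-21,-5)

-5,-21,-5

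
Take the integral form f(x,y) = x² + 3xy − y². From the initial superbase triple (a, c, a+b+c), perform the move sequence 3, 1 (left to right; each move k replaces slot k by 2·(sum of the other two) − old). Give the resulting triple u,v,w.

start (1,-1,3) = (f(1,0),f(0,1),f(1,1))
replace slot 3: 2·(1+(-1)) − 3 = -3 → (1,-1,-3)
replace slot 1: 2·((-1)+(-3)) − 1 = -9 → (-9,-1,-3)

-9,-1,-3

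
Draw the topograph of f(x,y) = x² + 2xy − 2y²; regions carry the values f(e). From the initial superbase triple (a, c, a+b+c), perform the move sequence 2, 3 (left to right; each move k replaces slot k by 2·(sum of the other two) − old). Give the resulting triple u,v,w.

start (1,-2,1) = (f(1,0),f(0,1),f(1,1))
replace slot 2: 2·(1+1) − (-2) = 6 → (1,6,1)
replace slot 3: 2·(1+6) − 1 = 13 → (1,6,13)

1,6,13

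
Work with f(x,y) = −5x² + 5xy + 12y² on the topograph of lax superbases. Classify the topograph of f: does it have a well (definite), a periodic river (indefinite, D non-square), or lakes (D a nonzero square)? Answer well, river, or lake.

D = b²−4ac = 5² − 4·(-5)·12 = 265
D > 0 non-square ⇒ indefinite ⇒ periodic river

river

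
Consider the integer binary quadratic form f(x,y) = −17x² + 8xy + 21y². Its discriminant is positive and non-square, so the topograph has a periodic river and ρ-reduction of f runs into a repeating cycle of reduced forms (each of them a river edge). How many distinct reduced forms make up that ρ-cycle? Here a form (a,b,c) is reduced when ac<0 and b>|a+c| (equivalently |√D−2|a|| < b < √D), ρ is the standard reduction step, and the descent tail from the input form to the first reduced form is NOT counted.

D = 1492, ⌊√D⌋ = 38
river: ρ → (21,34,-4)
river: ρ → (-4,38,3)
river: ρ → (3,34,-28)
river: ρ → (-28,22,9)
river: ρ → (9,32,-13)
river: ρ → (-13,20,21)
river: ρ → (21,22,-12)
river: ρ → (-12,26,17)
river: ρ → (17,8,-21)
river: ρ → (-21,34,4)
river: ρ → (4,38,-3)
river: ρ → (-3,34,28)
river: ρ → (28,22,-9)
river: ρ → (-9,32,13)
river: ρ → (13,20,-21)
river: ρ → (-21,22,12)
river: ρ → (12,26,-17)
river: ρ → (-17,8,21)
ρ-cycle length = 18 (tail of 0 descent steps not counted)

18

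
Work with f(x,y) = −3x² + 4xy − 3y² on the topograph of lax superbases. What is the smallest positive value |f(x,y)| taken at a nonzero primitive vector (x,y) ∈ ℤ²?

translate: b→2 (≡-4 mod 6), so (3,-4,3)→(3,2,2)
flip: (3,2,2)→(2,-2,3)
translate: b→2 (≡-2 mod 4), so (2,-2,3)→(2,2,3)
reduced (well bottom): (2,2,3) with a≤c, −a<b≤a
well minimum |f| = |-2| = 2 (negative-definite)

2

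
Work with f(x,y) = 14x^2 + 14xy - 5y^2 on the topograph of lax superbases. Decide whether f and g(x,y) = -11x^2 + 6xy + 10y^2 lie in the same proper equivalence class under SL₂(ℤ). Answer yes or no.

D₁ = 476, D₂ = 476
river cycle of f (length 8): (-5, 16, 11), (11, 6, -10), (-10, 14, 7), (7, 14, -10), (-10, 6, 11), (11, 16, -5), (-5, 14, 14), (14, 14, -5)
river cycle of g (length 8): (10, 14, -7), (-7, 14, 10), (10, 6, -11), (-11, 16, 5), (5, 14, -14), (-14, 14, 5), (5, 16, -11), (-11, 6, 10)
cycles differ ⇒ inequivalent

no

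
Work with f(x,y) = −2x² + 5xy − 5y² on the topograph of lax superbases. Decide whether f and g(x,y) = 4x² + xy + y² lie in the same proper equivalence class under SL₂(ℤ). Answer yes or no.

D₁ = -15, D₂ = -15
f is negative-definite; reduce −f:
−f: translate: b→-1 (≡-5 mod 4), so (2,-5,5)→(2,-1,2)
−f: flip: (2,-1,2)→(2,1,2)
−f: reduced (well bottom): (2,1,2) with a≤c, −a<b≤a
flip sign back: reduced form of f is (-2,-1,-2)
g: flip: (4,1,1)→(1,-1,4)
g: translate: b→1 (≡-1 mod 2), so (1,-1,4)→(1,1,4)
g: reduced (well bottom): (1,1,4) with a≤c, −a<b≤a
reduced forms (-2, -1, -2) vs (1, 1, 4) ⇒ inequivalent

no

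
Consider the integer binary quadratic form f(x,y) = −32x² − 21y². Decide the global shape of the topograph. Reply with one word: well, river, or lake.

D = b²−4ac = 0² − 4·(-32)·(-21) = -2688
D < 0 ⇒ definite ⇒ every region one sign ⇒ single well

well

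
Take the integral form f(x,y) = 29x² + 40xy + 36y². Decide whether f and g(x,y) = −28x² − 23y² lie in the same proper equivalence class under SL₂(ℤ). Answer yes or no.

D₁ = -2576, D₂ = -2576
f: translate: b→-18 (≡40 mod 58), so (29,40,36)→(29,-18,25)
f: flip: (29,-18,25)→(25,18,29)
f: reduced (well bottom): (25,18,29) with a≤c, −a<b≤a
g is negative-definite; reduce −g:
−g: flip: (28,0,23)→(23,0,28)
−g: reduced (well bottom): (23,0,28) with a≤c, −a<b≤a
flip sign back: reduced form of g is (-23,0,-28)
reduced forms (25, 18, 29) vs (-23, 0, -28) ⇒ inequivalent

no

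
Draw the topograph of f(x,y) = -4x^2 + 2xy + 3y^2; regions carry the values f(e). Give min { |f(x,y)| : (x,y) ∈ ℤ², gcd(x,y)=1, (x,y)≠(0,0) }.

river: ρ → (3,4,-3)
river: ρ → (-3,2,4)
river: ρ → (4,6,-1)
river: ρ → (-1,6,4)
river: ρ → (4,2,-3)
river: ρ → (-3,4,3)
river: ρ → (3,2,-4)
river: ρ → (-4,6,1)
river: ρ → (1,6,-4)
river: ρ → (-4,2,3)
closes: descent 0, river 10
min |a| on river = 1

1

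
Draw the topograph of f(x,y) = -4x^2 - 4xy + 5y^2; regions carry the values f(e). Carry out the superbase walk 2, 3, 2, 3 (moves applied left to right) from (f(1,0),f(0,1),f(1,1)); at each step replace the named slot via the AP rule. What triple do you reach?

start (-4,5,-3) = (f(1,0),f(0,1),f(1,1))
replace slot 2: 2·((-4)+(-3)) − 5 = -19 → (-4,-19,-3)
replace slot 3: 2·((-4)+(-19)) − (-3) = -43 → (-4,-19,-43)
replace slot 2: 2·((-4)+(-43)) − (-19) = -75 → (-4,-75,-43)
replace slot 3: 2·((-4)+(-75)) − (-43) = -115 → (-4,-75,-115)

-4,-75,-115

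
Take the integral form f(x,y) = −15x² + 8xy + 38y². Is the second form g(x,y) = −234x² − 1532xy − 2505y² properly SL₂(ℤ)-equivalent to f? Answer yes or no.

D₁ = 2344, D₂ = 2344
river cycle of f (length 46): (-15, 38, 15), (15, 22, -31), (-31, 40, 6), (6, 44, -17), (-17, 24, 26), (26, 28, -15), (-15, 32, 22), (22, 12, -25), (-25, 38, 9), (9, 34, -33), … (36 more)
river cycle of g (length 46): (-15, 38, 15), (15, 22, -31), (-31, 40, 6), (6, 44, -17), (-17, 24, 26), (26, 28, -15), (-15, 32, 22), (22, 12, -25), (-25, 38, 9), (9, 34, -33), … (36 more)
cycles coincide ⇒ equivalent

yes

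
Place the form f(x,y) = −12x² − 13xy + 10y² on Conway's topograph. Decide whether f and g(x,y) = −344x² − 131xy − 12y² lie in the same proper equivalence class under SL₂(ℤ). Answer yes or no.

D₁ = 649, D₂ = 649
river cycle of f (length 34): (10, 13, -12), (-12, 11, 11), (11, 11, -12), (-12, 13, 10), (10, 7, -15), (-15, 23, 2), (2, 25, -3), (-3, 23, 10), (10, 17, -9), (-9, 19, 8), … (24 more)
river cycle of g (length 34): (-12, 11, 11), (11, 11, -12), (-12, 13, 10), (10, 7, -15), (-15, 23, 2), (2, 25, -3), (-3, 23, 10), (10, 17, -9), (-9, 19, 8), (8, 13, -15), … (24 more)
cycles coincide ⇒ equivalent

yes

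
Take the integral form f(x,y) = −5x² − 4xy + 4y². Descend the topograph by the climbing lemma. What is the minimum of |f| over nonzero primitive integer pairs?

descent: ρ → (4,4,-5)  [lands on river]
river: ρ → (-5,6,3)
river: ρ → (3,6,-5)
river: ρ → (-5,4,4)
closes: descent 1, river 4
min |a| on river = 3

3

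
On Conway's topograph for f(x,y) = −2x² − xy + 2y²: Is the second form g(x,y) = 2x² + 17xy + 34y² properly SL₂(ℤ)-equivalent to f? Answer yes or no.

D₁ = 17, D₂ = 17
river cycle of f (length 6): (2, 1, -2), (-2, 3, 1), (1, 3, -2), (-2, 1, 2), (2, 3, -1), (-1, 3, 2)
river cycle of g (length 6): (2, 1, -2), (-2, 3, 1), (1, 3, -2), (-2, 1, 2), (2, 3, -1), (-1, 3, 2)
cycles coincide ⇒ equivalent

yes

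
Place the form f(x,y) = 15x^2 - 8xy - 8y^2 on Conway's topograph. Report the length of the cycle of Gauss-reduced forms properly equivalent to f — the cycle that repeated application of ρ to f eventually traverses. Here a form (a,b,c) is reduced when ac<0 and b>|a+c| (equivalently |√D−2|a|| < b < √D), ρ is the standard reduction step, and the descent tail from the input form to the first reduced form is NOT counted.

D = 544, ⌊√D⌋ = 23
descent: ρ → (-8,8,15)  [lands on river]
river: ρ → (15,22,-1)
river: ρ → (-1,22,15)
river: ρ → (15,8,-8)
ρ-cycle length = 4 (tail of 1 descent step not counted)

4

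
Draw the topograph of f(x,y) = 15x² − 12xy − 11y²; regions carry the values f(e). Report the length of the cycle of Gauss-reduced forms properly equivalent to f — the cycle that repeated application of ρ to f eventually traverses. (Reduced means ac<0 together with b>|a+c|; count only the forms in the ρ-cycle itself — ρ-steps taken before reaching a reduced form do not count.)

D = 804, ⌊√D⌋ = 28
descent: ρ → (-11,12,15)  [lands on river]
river: ρ → (15,18,-8)
river: ρ → (-8,14,19)
river: ρ → (19,24,-3)
river: ρ → (-3,24,19)
river: ρ → (19,14,-8)
river: ρ → (-8,18,15)
river: ρ → (15,12,-11)
river: ρ → (-11,10,16)
river: ρ → (16,22,-5)
river: ρ → (-5,28,1)
river: ρ → (1,28,-5)
river: ρ → (-5,22,16)
river: ρ → (16,10,-11)
ρ-cycle length = 14 (tail of 1 descent step not counted)

14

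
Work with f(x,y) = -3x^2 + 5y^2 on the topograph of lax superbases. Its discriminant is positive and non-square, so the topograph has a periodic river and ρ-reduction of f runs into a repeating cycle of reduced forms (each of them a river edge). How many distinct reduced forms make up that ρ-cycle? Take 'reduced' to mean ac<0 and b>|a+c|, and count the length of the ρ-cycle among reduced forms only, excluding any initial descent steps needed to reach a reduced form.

D = 60, ⌊√D⌋ = 7
descent: ρ → (5,0,-3)
descent: ρ → (-3,6,2)  [lands on river]
river: ρ → (2,6,-3)
ρ-cycle length = 2 (tail of 2 descent steps not counted)

2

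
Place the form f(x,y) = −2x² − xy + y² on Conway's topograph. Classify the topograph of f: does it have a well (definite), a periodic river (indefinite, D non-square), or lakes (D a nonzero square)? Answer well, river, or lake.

D = b²−4ac = (-1)² − 4·(-2)·1 = 9
D = 3² is a perfect square ⇒ form factors over ℤ ⇒ lakes

lake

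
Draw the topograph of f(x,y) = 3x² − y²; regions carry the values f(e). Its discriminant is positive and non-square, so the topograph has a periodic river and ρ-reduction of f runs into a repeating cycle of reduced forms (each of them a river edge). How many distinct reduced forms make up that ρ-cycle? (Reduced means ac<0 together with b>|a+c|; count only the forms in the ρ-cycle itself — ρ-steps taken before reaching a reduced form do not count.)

D = 12, ⌊√D⌋ = 3
descent: ρ → (-1,2,2)  [lands on river]
river: ρ → (2,2,-1)
ρ-cycle length = 2 (tail of 1 descent step not counted)

2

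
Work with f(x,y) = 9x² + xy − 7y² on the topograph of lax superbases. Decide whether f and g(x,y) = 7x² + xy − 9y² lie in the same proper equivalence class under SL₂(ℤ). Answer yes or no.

D₁ = 253, D₂ = 253
river cycle of f (length 6): (-7, 13, 3), (3, 11, -11), (-11, 11, 3), (3, 13, -7), (-7, 15, 1), (1, 15, -7)
river cycle of g (length 6): (7, 15, -1), (-1, 15, 7), (7, 13, -3), (-3, 11, 11), (11, 11, -3), (-3, 13, 7)
cycles differ ⇒ inequivalent

no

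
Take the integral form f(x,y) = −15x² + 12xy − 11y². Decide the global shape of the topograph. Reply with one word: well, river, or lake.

D = b²−4ac = 12² − 4·(-15)·(-11) = -516
D < 0 ⇒ definite ⇒ every region one sign ⇒ single well

well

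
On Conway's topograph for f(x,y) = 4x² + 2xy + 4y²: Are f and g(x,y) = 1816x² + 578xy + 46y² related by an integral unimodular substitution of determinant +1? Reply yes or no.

D₁ = -60, D₂ = -60
f: reduced (well bottom): (4,2,4) with a≤c, −a<b≤a
g: flip: (1816,578,46)→(46,-578,1816)
g: translate: b→-26 (≡-578 mod 92), so (46,-578,1816)→(46,-26,4)
g: flip: (46,-26,4)→(4,26,46)
g: translate: b→2 (≡26 mod 8), so (4,26,46)→(4,2,4)
g: reduced (well bottom): (4,2,4) with a≤c, −a<b≤a
reduced forms (4, 2, 4) vs (4, 2, 4) ⇒ equivalent

yes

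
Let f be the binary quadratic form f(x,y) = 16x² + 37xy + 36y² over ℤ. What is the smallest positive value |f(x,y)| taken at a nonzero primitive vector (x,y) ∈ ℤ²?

translate: b→5 (≡37 mod 32), so (16,37,36)→(16,5,15)
flip: (16,5,15)→(15,-5,16)
reduced (well bottom): (15,-5,16) with a≤c, −a<b≤a
well minimum = a = 15

15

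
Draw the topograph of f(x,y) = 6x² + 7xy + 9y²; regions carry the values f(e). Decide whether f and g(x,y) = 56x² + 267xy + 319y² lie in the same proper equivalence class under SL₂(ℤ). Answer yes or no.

D₁ = -167, D₂ = -167
f: translate: b→-5 (≡7 mod 12), so (6,7,9)→(6,-5,8)
f: reduced (well bottom): (6,-5,8) with a≤c, −a<b≤a
g: translate: b→43 (≡267 mod 112), so (56,267,319)→(56,43,9)
g: flip: (56,43,9)→(9,-43,56)
g: translate: b→-7 (≡-43 mod 18), so (9,-43,56)→(9,-7,6)
g: flip: (9,-7,6)→(6,7,9)
g: translate: b→-5 (≡7 mod 12), so (6,7,9)→(6,-5,8)
g: reduced (well bottom): (6,-5,8) with a≤c, −a<b≤a
reduced forms (6, -5, 8) vs (6, -5, 8) ⇒ equivalent

yes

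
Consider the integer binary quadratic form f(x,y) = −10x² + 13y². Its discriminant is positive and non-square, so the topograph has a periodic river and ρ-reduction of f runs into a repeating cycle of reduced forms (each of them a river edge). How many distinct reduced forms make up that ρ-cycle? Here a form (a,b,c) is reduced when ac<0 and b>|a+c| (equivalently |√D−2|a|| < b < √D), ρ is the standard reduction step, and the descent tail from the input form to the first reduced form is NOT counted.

D = 520, ⌊√D⌋ = 22
descent: ρ → (13,0,-10)
descent: ρ → (-10,20,3)  [lands on river]
river: ρ → (3,22,-3)
river: ρ → (-3,20,10)
river: ρ → (10,20,-3)
river: ρ → (-3,22,3)
river: ρ → (3,20,-10)
ρ-cycle length = 6 (tail of 2 descent steps not counted)

6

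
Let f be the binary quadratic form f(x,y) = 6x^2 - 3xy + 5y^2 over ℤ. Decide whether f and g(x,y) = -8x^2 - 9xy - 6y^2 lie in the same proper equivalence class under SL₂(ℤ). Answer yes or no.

D₁ = -111, D₂ = -111
f: flip: (6,-3,5)→(5,3,6)
f: reduced (well bottom): (5,3,6) with a≤c, −a<b≤a
g is negative-definite; reduce −g:
−g: translate: b→-7 (≡9 mod 16), so (8,9,6)→(8,-7,5)
−g: flip: (8,-7,5)→(5,7,8)
−g: translate: b→-3 (≡7 mod 10), so (5,7,8)→(5,-3,6)
−g: reduced (well bottom): (5,-3,6) with a≤c, −a<b≤a
flip sign back: reduced form of g is (-5,3,-6)
reduced forms (5, 3, 6) vs (-5, 3, -6) ⇒ inequivalent

no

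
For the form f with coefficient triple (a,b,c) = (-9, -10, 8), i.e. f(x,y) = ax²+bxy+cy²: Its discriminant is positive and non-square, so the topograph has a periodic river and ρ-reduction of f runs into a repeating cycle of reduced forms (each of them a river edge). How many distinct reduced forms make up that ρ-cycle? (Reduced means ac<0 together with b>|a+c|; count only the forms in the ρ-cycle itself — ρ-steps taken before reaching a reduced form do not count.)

D = 388, ⌊√D⌋ = 19
descent: ρ → (8,10,-9)  [lands on river]
river: ρ → (-9,8,9)
river: ρ → (9,10,-8)
river: ρ → (-8,6,11)
river: ρ → (11,16,-3)
river: ρ → (-3,14,16)
river: ρ → (16,18,-1)
river: ρ → (-1,18,16)
river: ρ → (16,14,-3)
river: ρ → (-3,16,11)
river: ρ → (11,6,-8)
river: ρ → (-8,10,9)
river: ρ → (9,8,-9)
river: ρ → (-9,10,8)
river: ρ → (8,6,-11)
river: ρ → (-11,16,3)
river: ρ → (3,14,-16)
river: ρ → (-16,18,1)
river: ρ → (1,18,-16)
river: ρ → (-16,14,3)
river: ρ → (3,16,-11)
river: ρ → (-11,6,8)
ρ-cycle length = 22 (tail of 1 descent step not counted)

22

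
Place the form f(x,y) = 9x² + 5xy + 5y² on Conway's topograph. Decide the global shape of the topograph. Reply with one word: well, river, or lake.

D = b²−4ac = 5² − 4·9·5 = -155
D < 0 ⇒ definite ⇒ every region one sign ⇒ single well

well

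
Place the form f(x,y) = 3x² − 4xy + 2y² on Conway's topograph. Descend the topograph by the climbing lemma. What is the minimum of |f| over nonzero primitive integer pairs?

translate: b→2 (≡-4 mod 6), so (3,-4,2)→(3,2,1)
flip: (3,2,1)→(1,-2,3)
translate: b→0 (≡-2 mod 2), so (1,-2,3)→(1,0,2)
reduced (well bottom): (1,0,2) with a≤c, −a<b≤a
well minimum = a = 1

1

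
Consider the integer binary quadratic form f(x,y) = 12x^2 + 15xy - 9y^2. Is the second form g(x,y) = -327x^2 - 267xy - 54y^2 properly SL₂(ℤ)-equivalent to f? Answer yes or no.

D₁ = 657, D₂ = 657
river cycle of f (length 18): (-9, 21, 6), (6, 15, -18), (-18, 21, 3), (3, 21, -18), (-18, 15, 6), (6, 21, -9), (-9, 15, 12), (12, 9, -12), (-12, 15, 9), (9, 21, -6), … (8 more)
river cycle of g (length 18): (-9, 21, 6), (6, 15, -18), (-18, 21, 3), (3, 21, -18), (-18, 15, 6), (6, 21, -9), (-9, 15, 12), (12, 9, -12), (-12, 15, 9), (9, 21, -6), … (8 more)
cycles coincide ⇒ equivalent

yes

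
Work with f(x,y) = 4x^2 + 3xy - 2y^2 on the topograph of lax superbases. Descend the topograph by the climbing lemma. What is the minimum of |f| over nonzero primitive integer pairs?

river: ρ → (-2,5,2)
river: ρ → (2,3,-4)
river: ρ → (-4,5,1)
river: ρ → (1,5,-4)
river: ρ → (-4,3,2)
river: ρ → (2,5,-2)
river: ρ → (-2,3,4)
river: ρ → (4,5,-1)
river: ρ → (-1,5,4)
river: ρ → (4,3,-2)
closes: descent 0, river 10
min |a| on river = 1

1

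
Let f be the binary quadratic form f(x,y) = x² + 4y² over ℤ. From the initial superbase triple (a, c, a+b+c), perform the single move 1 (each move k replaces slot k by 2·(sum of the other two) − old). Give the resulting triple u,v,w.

start (1,4,5) = (f(1,0),f(0,1),f(1,1))
replace slot 1: 2·(4+5) − 1 = 17 → (17,4,5)

17,4,5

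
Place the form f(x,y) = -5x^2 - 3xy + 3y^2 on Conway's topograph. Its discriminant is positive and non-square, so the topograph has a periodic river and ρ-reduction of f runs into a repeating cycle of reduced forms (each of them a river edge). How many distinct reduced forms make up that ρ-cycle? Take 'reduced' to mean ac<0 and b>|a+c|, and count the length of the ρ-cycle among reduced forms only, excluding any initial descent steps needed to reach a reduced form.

D = 69, ⌊√D⌋ = 8
descent: ρ → (3,3,-5)  [lands on river]
river: ρ → (-5,7,1)
river: ρ → (1,7,-5)
river: ρ → (-5,3,3)
ρ-cycle length = 4 (tail of 1 descent step not counted)

4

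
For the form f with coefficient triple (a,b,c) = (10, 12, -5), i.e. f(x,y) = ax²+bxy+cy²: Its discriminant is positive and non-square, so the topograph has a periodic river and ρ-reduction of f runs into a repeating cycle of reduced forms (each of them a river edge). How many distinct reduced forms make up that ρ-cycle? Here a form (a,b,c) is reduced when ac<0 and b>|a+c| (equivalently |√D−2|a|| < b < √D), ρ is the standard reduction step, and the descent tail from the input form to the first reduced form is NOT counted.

D = 344, ⌊√D⌋ = 18
river: ρ → (-5,18,1)
river: ρ → (1,18,-5)
river: ρ → (-5,12,10)
river: ρ → (10,8,-7)
river: ρ → (-7,6,11)
river: ρ → (11,16,-2)
river: ρ → (-2,16,11)
river: ρ → (11,6,-7)
river: ρ → (-7,8,10)
river: ρ → (10,12,-5)
ρ-cycle length = 10 (tail of 0 descent steps not counted)

10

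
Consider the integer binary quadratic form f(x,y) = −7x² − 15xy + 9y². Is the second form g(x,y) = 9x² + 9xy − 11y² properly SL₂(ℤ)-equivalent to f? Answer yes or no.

D₁ = 477, D₂ = 477
river cycle of f (length 8): (9, 15, -7), (-7, 13, 11), (11, 9, -9), (-9, 9, 11), (11, 13, -7), (-7, 15, 9), (9, 21, -1), (-1, 21, 9)
river cycle of g (length 8): (-11, 13, 7), (7, 15, -9), (-9, 21, 1), (1, 21, -9), (-9, 15, 7), (7, 13, -11), (-11, 9, 9), (9, 9, -11)
cycles differ ⇒ inequivalent

no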